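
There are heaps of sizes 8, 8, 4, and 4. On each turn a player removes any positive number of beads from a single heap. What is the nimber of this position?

Compute the nim-sum pairwise:
8 XOR 8 = 0
0 XOR 4 = 4
4 XOR 4 = 0

0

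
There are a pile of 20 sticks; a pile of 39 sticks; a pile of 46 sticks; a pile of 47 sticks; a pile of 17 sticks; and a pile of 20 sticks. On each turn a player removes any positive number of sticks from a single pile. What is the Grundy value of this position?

55

Nim-sum: 20 XOR 39 XOR 46 XOR 47 XOR 17 XOR 20 = 55.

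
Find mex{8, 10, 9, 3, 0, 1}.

2

The values 0, 1 are all present; 2 is the first non-negative integer missing from the set.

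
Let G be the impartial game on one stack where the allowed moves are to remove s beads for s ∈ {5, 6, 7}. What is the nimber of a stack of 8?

Build the Grundy sequence with g(k) = mex{g(k−s) : s ∈ {5, 6, 7}, s ≤ k}:
g(0) = mex{} = 0
g(1) = mex{} = 0
g(2) = mex{} = 0
g(3) = mex{} = 0
g(4) = mex{} = 0
g(5) = mex{0} = 1
g(6) = mex{0} = 1
g(7) = mex{0} = 1
g(8) = mex{0} = 1
So g(8) = 1.

1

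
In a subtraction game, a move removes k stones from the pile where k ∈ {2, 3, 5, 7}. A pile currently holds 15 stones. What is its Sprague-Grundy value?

Build the Grundy sequence with g(k) = mex{g(k−s) : s ∈ {2, 3, 5, 7}, s ≤ k}:
k:     0  1  2  3  4  5  6  7  8  9 10 11 12 13 14 15
g(k):  0  0  1  1  2  2  3  3  4  0  0  1  1  2  2  3
So g(15) = 3.

3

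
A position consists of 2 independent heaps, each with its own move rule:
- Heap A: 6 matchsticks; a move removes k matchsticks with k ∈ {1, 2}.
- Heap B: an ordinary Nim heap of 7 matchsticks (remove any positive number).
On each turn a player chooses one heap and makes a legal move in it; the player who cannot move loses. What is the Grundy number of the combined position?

7

For heap A, compute g(0), g(1), … with moves {1, 2}:
g(0) = mex{} = 0
g(1) = mex{0} = 1
g(2) = mex{0,1} = 2
g(3) = mex{1,2} = 0
g(4) = mex{0,2} = 1
g(5) = mex{0,1} = 2
g(6) = mex{1,2} = 0
So g(6) = 0.
Heap B is a plain Nim heap of size 7, so its Grundy value is 7.
By the Sprague-Grundy theorem, the Grundy value of a sum of independent games is the XOR of the component values.
Combined value = 0 ⊕ 7 = 7.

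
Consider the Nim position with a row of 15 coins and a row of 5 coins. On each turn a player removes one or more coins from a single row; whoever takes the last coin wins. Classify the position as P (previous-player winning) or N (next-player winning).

N-position

Compute the nim-sum pairwise:
15 ^ 5 = 10
The nim-sum is 10 ≠ 0, so this is an N-position: the player to move can win.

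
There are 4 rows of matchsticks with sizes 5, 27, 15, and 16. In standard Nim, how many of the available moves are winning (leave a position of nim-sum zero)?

3

Compute the nim-sum pairwise:
5 XOR 27 = 30
30 XOR 15 = 17
17 XOR 16 = 1
The overall nim-sum is X = 1. A row of size p has a winning move iff p XOR X < p (reduce it to p XOR X).
  5: 5 XOR 1 = 4 < 5 — winning move (to 4).
  27: 27 XOR 1 = 26 < 27 — winning move (to 26).
  15: 15 XOR 1 = 14 < 15 — winning move (to 14).
  16: 16 XOR 1 = 17 ≥ 16 — no move.
That gives 3 winning moves.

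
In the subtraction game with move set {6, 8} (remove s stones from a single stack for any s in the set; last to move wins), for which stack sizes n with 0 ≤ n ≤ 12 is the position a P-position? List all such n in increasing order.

Grundy values for subtraction set {6, 8}:
g(0) = mex{} = 0
g(1) = mex{} = 0
g(2) = mex{} = 0
g(3) = mex{} = 0
g(4) = mex{} = 0
g(5) = mex{} = 0
g(6) = mex{0} = 1
g(7) = mex{0} = 1
g(8) = mex{0} = 1
g(9) = mex{0} = 1
g(10) = mex{0} = 1
g(11) = mex{0} = 1
g(12) = mex{0,1} = 2
The P-positions (g = 0) in 0..12 are 0, 1, 2, 3, 4, 5.

0, 1, 2, 3, 4, 5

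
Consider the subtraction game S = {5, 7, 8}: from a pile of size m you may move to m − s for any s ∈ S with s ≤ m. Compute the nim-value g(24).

Compute g(0), g(1), … for moves {5, 7, 8}:
k:     0  1  2  3  4  5  6  7  8  9 10 11 12 13 14 15 16 17 18 19 20 21 22 23 24
g(k):  0  0  0  0  0  1  1  1  1  1  2  2  2  0  0  0  0  0  1  1  1  1  1  2  2
So g(24) = 2.

2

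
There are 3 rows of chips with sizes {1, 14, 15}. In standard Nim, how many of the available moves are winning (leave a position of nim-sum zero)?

Compute the nim-sum pairwise:
1 ^ 14 = 15
15 ^ 15 = 0
The nim-sum is already 0, so every move leaves a nonzero nim-sum — there are no winning moves.

0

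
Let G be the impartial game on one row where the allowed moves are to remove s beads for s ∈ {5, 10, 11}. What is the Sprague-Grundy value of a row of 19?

0

Grundy values for subtraction set {5, 10, 11}:
k:     0  1  2  3  4  5  6  7  8  9 10 11 12 13 14 15 16 17 18 19
g(k):  0  0  0  0  0  1  1  1  1  1  2  2  2  2  2  3  0  0  0  0
So g(19) = 0.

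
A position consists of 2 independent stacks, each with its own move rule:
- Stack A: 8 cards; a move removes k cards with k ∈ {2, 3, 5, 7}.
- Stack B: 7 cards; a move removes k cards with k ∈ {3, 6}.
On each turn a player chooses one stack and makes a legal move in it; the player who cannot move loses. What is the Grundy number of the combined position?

Grundy values for stack A (subtraction set {2, 3, 5, 7}):
k:     0  1  2  3  4  5  6  7  8
g(k):  0  0  1  1  2  2  3  3  4
So g(8) = 4.
Grundy values for stack B (subtraction set {3, 6}):
g(0) = mex{} = 0
g(1) = mex{} = 0
g(2) = mex{} = 0
g(3) = mex{0} = 1
g(4) = mex{0} = 1
g(5) = mex{0} = 1
g(6) = mex{0,1} = 2
g(7) = mex{0,1} = 2
So g(7) = 2.
The value of a disjunctive sum is the nim-sum of the parts.
Combined value = 4 ⊕ 2 = 6.

6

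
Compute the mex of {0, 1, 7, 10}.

2

The values 0, 1 are all present; 2 is the first non-negative integer missing from the set.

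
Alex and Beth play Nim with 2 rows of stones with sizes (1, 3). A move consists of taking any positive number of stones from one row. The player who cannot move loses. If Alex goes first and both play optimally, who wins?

Alex wins

Compute the nim-sum pairwise:
1 XOR 3 = 2
The nim-sum is 2 ≠ 0, so this is an N-position: the player to move can win; Alex has a winning move.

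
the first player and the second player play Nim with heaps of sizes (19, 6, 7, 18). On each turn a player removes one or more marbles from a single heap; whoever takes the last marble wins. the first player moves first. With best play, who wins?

the second player wins

Nim-sum: 19 ^ 6 ^ 7 ^ 18 = 0.
The nim-sum is 0, so this is a P-position: the player to move is in a losing position under optimal play; the first player is about to move from it and so loses — the second player wins.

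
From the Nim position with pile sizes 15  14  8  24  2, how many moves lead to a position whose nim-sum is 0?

Nim-sum: 15 ^ 14 ^ 8 ^ 24 ^ 2 = 19.
The overall nim-sum is X = 19. A pile of size p has a winning move iff p XOR X < p (reduce it to p XOR X).
  15: 15 XOR 19 = 28 ≥ 15 — no move.
  14: 14 XOR 19 = 29 ≥ 14 — no move.
  8: 8 XOR 19 = 27 ≥ 8 — no move.
  24: 24 XOR 19 = 11 < 24 — winning move (to 11).
  2: 2 XOR 19 = 17 ≥ 2 — no move.
That gives 1 winning move.

1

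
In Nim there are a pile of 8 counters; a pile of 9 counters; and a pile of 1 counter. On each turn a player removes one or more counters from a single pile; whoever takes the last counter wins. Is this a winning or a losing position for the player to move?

Compute the nim-sum pairwise:
8 ⊕ 9 = 1
1 ⊕ 1 = 0
The nim-sum is 0, so this is a P-position: the player to move is in a losing position under optimal play.

Losing position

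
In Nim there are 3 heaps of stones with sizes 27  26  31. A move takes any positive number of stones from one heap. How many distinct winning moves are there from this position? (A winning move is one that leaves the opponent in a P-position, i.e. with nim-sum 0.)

3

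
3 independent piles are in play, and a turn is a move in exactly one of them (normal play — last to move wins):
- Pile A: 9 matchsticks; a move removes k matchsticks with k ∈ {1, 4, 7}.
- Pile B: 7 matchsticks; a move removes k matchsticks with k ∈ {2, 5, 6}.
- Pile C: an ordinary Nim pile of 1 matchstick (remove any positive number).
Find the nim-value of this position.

3

Grundy values for pile A (subtraction set {1, 4, 7}):
k:     0  1  2  3  4  5  6  7  8  9
g(k):  0  1  0  1  2  0  1  2  0  1
So g(9) = 1.
Grundy values for pile B (subtraction set {2, 5, 6}):
g(0) = mex{} = 0
g(1) = mex{} = 0
g(2) = mex{0} = 1
g(3) = mex{0} = 1
g(4) = mex{1} = 0
g(5) = mex{0,1} = 2
g(6) = mex{0} = 1
g(7) = mex{0,1,2} = 3
So g(7) = 3.
Pile C is a plain Nim pile of size 1, so its Grundy value is 1.
The value of a disjunctive sum is the nim-sum of the parts.
Combined value = 1 ⊕ 3 ⊕ 1 = 3.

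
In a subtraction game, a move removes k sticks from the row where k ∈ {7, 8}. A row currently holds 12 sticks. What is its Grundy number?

Build the Grundy sequence with g(k) = mex{g(k−s) : s ∈ {7, 8}, s ≤ k}:
k:     0  1  2  3  4  5  6  7  8  9 10 11 12
g(k):  0  0  0  0  0  0  0  1  1  1  1  1  1
So g(12) = 1.

1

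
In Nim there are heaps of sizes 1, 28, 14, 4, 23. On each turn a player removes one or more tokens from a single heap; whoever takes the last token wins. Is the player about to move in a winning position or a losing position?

Losing position

Nim-sum: 1 ⊕ 28 ⊕ 14 ⊕ 4 ⊕ 23 = 0.
The nim-sum is 0, so this is a P-position: the player to move is in a losing position under optimal play.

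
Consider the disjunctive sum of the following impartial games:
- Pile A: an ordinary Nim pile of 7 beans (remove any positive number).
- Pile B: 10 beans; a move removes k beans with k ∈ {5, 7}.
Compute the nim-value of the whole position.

5

Pile A is a plain Nim pile of size 7, so its Grundy value is 7.
For pile B, compute g(0), g(1), … with moves {5, 7}:
k:     0  1  2  3  4  5  6  7  8  9 10
g(k):  0  0  0  0  0  1  1  1  1  1  2
So g(10) = 2.
By the Sprague-Grundy theorem, the Grundy value of a sum of independent games is the XOR of the component values.
Combined value = 7 XOR 2 = 5.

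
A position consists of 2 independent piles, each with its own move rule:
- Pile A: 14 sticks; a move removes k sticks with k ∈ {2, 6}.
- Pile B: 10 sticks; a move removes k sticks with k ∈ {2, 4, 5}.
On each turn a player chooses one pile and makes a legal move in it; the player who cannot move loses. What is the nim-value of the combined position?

0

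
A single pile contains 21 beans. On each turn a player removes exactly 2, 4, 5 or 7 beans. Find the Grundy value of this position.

Compute g(0), g(1), … for moves {2, 4, 5, 7}:
k:     0  1  2  3  4  5  6  7  8  9 10 11 12 13 14 15 16 17 18 19 20 21
g(k):  0  0  1  1  2  2  3  3  4  0  0  1  1  2  2  3  3  4  0  0  1  1
So g(21) = 1.

1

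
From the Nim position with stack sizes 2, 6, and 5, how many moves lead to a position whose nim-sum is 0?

1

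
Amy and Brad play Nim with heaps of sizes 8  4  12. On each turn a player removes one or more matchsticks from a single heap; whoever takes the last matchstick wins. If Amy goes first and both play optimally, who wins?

Compute the nim-sum pairwise:
8 ^ 4 = 12
12 ^ 12 = 0
The nim-sum is 0, so this is a P-position: the player to move is in a losing position under optimal play; Amy is about to move from it and so loses — Brad wins.

Brad wins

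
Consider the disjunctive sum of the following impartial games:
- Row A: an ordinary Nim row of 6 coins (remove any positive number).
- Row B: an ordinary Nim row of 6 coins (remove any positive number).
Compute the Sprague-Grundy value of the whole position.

Row A is a plain Nim row of size 6, so its Grundy value is 6.
Row B is a plain Nim row of size 6, so its Grundy value is 6.
By the Sprague-Grundy theorem, the Grundy value of a sum of independent games is the XOR of the component values.
Combined value = 6 ⊕ 6 = 0.

0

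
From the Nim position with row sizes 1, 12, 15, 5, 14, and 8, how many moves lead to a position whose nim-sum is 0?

3

Nim-sum: 1 ^ 12 ^ 15 ^ 5 ^ 14 ^ 8 = 1.
The overall nim-sum is X = 1. A row of size p has a winning move iff p XOR X < p (reduce it to p XOR X).
  1: 1 XOR 1 = 0 < 1 — winning move (to 0).
  12: 12 XOR 1 = 13 ≥ 12 — no move.
  15: 15 XOR 1 = 14 < 15 — winning move (to 14).
  5: 5 XOR 1 = 4 < 5 — winning move (to 4).
  14: 14 XOR 1 = 15 ≥ 14 — no move.
  8: 8 XOR 1 = 9 ≥ 8 — no move.
That gives 3 winning moves.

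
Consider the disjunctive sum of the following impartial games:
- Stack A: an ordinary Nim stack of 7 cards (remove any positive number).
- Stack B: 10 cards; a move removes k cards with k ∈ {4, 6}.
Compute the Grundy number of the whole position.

Stack A is a plain Nim stack of size 7, so its Grundy value is 7.
Grundy values for stack B (subtraction set {4, 6}):
k:     0  1  2  3  4  5  6  7  8  9 10
g(k):  0  0  0  0  1  1  1  1  2  2  0
So g(10) = 0.
The value of a disjunctive sum is the nim-sum of the parts.
Combined value = 7 XOR 0 = 7.

7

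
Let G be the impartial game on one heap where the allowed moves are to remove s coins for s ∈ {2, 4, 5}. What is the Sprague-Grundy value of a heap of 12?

2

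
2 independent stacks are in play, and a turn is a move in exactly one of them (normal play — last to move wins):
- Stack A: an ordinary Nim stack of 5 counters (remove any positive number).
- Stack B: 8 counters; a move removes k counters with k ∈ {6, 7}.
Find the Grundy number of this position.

4

Stack A is a plain Nim stack of size 5, so its Grundy value is 5.
Build the Grundy sequence for stack B with g(k) = mex{g(k−s) : s ∈ {6, 7}, s ≤ k}:
g(0) = mex{} = 0
g(1) = mex{} = 0
g(2) = mex{} = 0
g(3) = mex{} = 0
g(4) = mex{} = 0
g(5) = mex{} = 0
g(6) = mex{0} = 1
g(7) = mex{0} = 1
g(8) = mex{0} = 1
So g(8) = 1.
By the Sprague-Grundy theorem, the Grundy value of a sum of independent games is the XOR of the component values.
Combined value = 5 ⊕ 1 = 4.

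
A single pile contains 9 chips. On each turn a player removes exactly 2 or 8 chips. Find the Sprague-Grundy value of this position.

2

Build the Grundy sequence with g(k) = mex{g(k−s) : s ∈ {2, 8}, s ≤ k}:
k:     0  1  2  3  4  5  6  7  8  9
g(k):  0  0  1  1  0  0  1  1  2  2
So g(9) = 2.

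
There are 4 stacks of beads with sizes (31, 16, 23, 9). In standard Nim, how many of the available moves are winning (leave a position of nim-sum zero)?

3

Write each in binary and XOR column by column:
  11111  (31)
  10000  (16)
  10111  (23)
  01001  (9)
  -----
  10001  (17)
The overall nim-sum is X = 17. A stack of size p has a winning move iff p XOR X < p (reduce it to p XOR X).
  31: 31 XOR 17 = 14 < 31 — winning move (to 14).
  16: 16 XOR 17 = 1 < 16 — winning move (to 1).
  23: 23 XOR 17 = 6 < 23 — winning move (to 6).
  9: 9 XOR 17 = 24 ≥ 9 — no move.
That gives 3 winning moves.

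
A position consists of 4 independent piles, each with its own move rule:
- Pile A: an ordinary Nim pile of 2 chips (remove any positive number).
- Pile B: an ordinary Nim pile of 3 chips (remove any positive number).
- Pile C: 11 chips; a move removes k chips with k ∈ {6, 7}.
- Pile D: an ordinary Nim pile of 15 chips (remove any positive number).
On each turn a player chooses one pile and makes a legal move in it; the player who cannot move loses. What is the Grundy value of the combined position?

15

Pile A is a plain Nim pile of size 2, so its Grundy value is 2.
Pile B is a plain Nim pile of size 3, so its Grundy value is 3.
Build the Grundy sequence for pile C with g(k) = mex{g(k−s) : s ∈ {6, 7}, s ≤ k}:
k:     0  1  2  3  4  5  6  7  8  9 10 11
g(k):  0  0  0  0  0  0  1  1  1  1  1  1
So g(11) = 1.
Pile D is a plain Nim pile of size 15, so its Grundy value is 15.
The value of a disjunctive sum is the nim-sum of the parts.
Combined value = 2 ⊕ 3 ⊕ 1 ⊕ 15 = 15.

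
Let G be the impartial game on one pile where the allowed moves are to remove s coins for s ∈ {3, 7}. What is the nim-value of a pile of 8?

Grundy values for subtraction set {3, 7}:
k:     0  1  2  3  4  5  6  7  8
g(k):  0  0  0  1  1  1  0  2  2
So g(8) = 2.

2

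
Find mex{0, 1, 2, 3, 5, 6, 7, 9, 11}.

The values 0, 1, 2, 3 are all present; 4 is the first non-negative integer missing from the set.

4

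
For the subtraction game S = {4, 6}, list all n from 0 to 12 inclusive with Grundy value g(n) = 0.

0, 1, 2, 3, 10, 11, 12

Build the Grundy sequence with g(k) = mex{g(k−s) : s ∈ {4, 6}, s ≤ k}:
k:     0  1  2  3  4  5  6  7  8  9 10 11 12
g(k):  0  0  0  0  1  1  1  1  2  2  0  0  0
The P-positions (g = 0) in 0..12 are 0, 1, 2, 3, 10, 11, 12.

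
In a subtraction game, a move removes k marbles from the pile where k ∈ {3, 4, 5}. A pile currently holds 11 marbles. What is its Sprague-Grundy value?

Compute g(0), g(1), … for moves {3, 4, 5}:
k:     0  1  2  3  4  5  6  7  8  9 10 11
g(k):  0  0  0  1  1  1  2  2  0  0  0  1
So g(11) = 1.

1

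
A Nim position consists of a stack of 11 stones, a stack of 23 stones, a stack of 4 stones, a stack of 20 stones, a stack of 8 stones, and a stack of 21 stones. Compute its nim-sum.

Bitwise XOR of the heap sizes:
  01011  (11)
  10111  (23)
  00100  (4)
  10100  (20)
  01000  (8)
  10101  (21)
  -----
  10001  (17)

17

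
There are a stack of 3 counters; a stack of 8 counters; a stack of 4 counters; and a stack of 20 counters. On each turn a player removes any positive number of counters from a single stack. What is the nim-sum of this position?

Compute the nim-sum pairwise:
3 ^ 8 = 11
11 ^ 4 = 15
15 ^ 20 = 27

27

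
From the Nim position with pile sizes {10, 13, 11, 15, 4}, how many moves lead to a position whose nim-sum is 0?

3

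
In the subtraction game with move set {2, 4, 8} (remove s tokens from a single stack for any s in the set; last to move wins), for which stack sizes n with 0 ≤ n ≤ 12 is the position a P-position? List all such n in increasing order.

0, 1, 6, 7, 12

Compute g(0), g(1), … for moves {2, 4, 8}:
g(0) = mex{} = 0
g(1) = mex{} = 0
g(2) = mex{0} = 1
g(3) = mex{0} = 1
g(4) = mex{0,1} = 2
g(5) = mex{0,1} = 2
g(6) = mex{1,2} = 0
g(7) = mex{1,2} = 0
g(8) = mex{0,2} = 1
g(9) = mex{0,2} = 1
g(10) = mex{0,1} = 2
g(11) = mex{0,1} = 2
g(12) = mex{1,2} = 0
The P-positions (g = 0) in 0..12 are 0, 1, 6, 7, 12.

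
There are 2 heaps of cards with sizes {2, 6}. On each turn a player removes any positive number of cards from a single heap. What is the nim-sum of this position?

Nim-sum: 2 ^ 6 = 4.

4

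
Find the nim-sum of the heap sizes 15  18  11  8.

30

Nim-sum: 15 XOR 18 XOR 11 XOR 8 = 30.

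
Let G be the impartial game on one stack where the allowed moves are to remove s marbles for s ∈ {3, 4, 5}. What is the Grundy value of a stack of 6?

2

Grundy values for subtraction set {3, 4, 5}:
g(0) = mex{} = 0
g(1) = mex{} = 0
g(2) = mex{} = 0
g(3) = mex{0} = 1
g(4) = mex{0} = 1
g(5) = mex{0} = 1
g(6) = mex{0,1} = 2
So g(6) = 2.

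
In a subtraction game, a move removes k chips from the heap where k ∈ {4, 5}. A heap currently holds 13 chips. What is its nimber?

1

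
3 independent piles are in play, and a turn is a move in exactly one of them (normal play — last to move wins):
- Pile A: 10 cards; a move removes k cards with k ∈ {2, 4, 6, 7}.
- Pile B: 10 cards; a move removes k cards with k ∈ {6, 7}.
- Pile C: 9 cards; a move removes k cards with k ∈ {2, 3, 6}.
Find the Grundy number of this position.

1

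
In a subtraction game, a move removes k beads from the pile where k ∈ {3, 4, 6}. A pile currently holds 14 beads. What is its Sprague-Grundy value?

1

Compute g(0), g(1), … for moves {3, 4, 6}:
k:     0  1  2  3  4  5  6  7  8  9 10 11 12 13 14
g(k):  0  0  0  1  1  1  2  2  2  0  0  0  1  1  1
So g(14) = 1.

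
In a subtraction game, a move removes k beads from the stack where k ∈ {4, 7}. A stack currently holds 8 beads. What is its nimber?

2

Grundy values for subtraction set {4, 7}:
k:     0  1  2  3  4  5  6  7  8
g(k):  0  0  0  0  1  1  1  1  2
So g(8) = 2.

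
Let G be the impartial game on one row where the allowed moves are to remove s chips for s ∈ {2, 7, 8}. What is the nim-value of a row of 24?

Build the Grundy sequence with g(k) = mex{g(k−s) : s ∈ {2, 7, 8}, s ≤ k}:
k:     0  1  2  3  4  5  6  7  8  9 10 11 12 13 14 15 16 17 18 19 20 21 22 23 24
g(k):  0  0  1  1  0  0  1  1  2  2  0  3  1  2  0  0  1  1  2  0  0  1  1  2  0
So g(24) = 0.

0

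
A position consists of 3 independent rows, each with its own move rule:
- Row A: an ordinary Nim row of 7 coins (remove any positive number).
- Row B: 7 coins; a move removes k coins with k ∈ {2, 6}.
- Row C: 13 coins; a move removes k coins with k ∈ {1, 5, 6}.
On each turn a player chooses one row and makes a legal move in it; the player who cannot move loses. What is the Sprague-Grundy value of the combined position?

Row A is a plain Nim row of size 7, so its Grundy value is 7.
For row B, compute g(0), g(1), … with moves {2, 6}:
k:     0  1  2  3  4  5  6  7
g(k):  0  0  1  1  0  0  1  1
So g(7) = 1.
Grundy values for row C (subtraction set {1, 5, 6}):
k:     0  1  2  3  4  5  6  7  8  9 10 11 12 13
g(k):  0  1  0  1  0  1  2  3  2  3  2  0  1  0
So g(13) = 0.
By the Sprague-Grundy theorem, the Grundy value of a sum of independent games is the XOR of the component values.
Combined value = 7 XOR 1 XOR 0 = 6.

6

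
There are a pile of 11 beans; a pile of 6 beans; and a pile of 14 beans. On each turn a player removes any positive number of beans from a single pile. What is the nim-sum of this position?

3

Compute the nim-sum pairwise:
11 ^ 6 = 13
13 ^ 14 = 3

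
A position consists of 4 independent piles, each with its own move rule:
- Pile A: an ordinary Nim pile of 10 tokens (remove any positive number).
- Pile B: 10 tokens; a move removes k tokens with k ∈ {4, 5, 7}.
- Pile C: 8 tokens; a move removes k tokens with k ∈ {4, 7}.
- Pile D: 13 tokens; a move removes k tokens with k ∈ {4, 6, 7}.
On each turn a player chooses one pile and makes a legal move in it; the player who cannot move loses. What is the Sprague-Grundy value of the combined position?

10

Pile A is a plain Nim pile of size 10, so its Grundy value is 10.
Build the Grundy sequence for pile B with g(k) = mex{g(k−s) : s ∈ {4, 5, 7}, s ≤ k}:
k:     0  1  2  3  4  5  6  7  8  9 10
g(k):  0  0  0  0  1  1  1  1  2  2  2
So g(10) = 2.
Build the Grundy sequence for pile C with g(k) = mex{g(k−s) : s ∈ {4, 7}, s ≤ k}:
k:     0  1  2  3  4  5  6  7  8
g(k):  0  0  0  0  1  1  1  1  2
So g(8) = 2.
For pile D, compute g(0), g(1), … with moves {4, 6, 7}:
g(0) = mex{} = 0
g(1) = mex{} = 0
g(2) = mex{} = 0
g(3) = mex{} = 0
g(4) = mex{0} = 1
g(5) = mex{0} = 1
g(6) = mex{0} = 1
g(7) = mex{0} = 1
g(8) = mex{0,1} = 2
g(9) = mex{0,1} = 2
g(10) = mex{0,1} = 2
g(11) = mex{1} = 0
g(12) = mex{1,2} = 0
g(13) = mex{1,2} = 0
So g(13) = 0.
The value of a disjunctive sum is the nim-sum of the parts.
Combined value = 10 XOR 2 XOR 2 XOR 0 = 10.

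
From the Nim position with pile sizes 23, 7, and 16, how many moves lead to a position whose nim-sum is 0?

0

Nim-sum: 23 ^ 7 ^ 16 = 0.
The nim-sum is already 0, so every move leaves a nonzero nim-sum — there are no winning moves.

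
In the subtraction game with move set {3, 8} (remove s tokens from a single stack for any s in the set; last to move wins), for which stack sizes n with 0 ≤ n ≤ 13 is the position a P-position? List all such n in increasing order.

Build the Grundy sequence with g(k) = mex{g(k−s) : s ∈ {3, 8}, s ≤ k}:
g(0) = mex{} = 0
g(1) = mex{} = 0
g(2) = mex{} = 0
g(3) = mex{0} = 1
g(4) = mex{0} = 1
g(5) = mex{0} = 1
g(6) = mex{1} = 0
g(7) = mex{1} = 0
g(8) = mex{0,1} = 2
g(9) = mex{0} = 1
g(10) = mex{0} = 1
g(11) = mex{1,2} = 0
g(12) = mex{1} = 0
g(13) = mex{1} = 0
The P-positions (g = 0) in 0..13 are 0, 1, 2, 6, 7, 11, 12, 13.

0, 1, 2, 6, 7, 11, 12, 13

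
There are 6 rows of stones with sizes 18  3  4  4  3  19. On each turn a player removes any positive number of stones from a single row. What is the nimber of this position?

Bitwise XOR of the heap sizes:
  10010  (18)
  00011  (3)
  00100  (4)
  00100  (4)
  00011  (3)
  10011  (19)
  -----
  00001  (1)

1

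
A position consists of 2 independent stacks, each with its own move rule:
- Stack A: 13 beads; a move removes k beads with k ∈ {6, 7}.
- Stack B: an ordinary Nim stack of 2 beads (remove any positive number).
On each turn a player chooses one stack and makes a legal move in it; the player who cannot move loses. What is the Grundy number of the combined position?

2

For stack A, compute g(0), g(1), … with moves {6, 7}:
g(0) = mex{} = 0
g(1) = mex{} = 0
g(2) = mex{} = 0
g(3) = mex{} = 0
g(4) = mex{} = 0
g(5) = mex{} = 0
g(6) = mex{0} = 1
g(7) = mex{0} = 1
g(8) = mex{0} = 1
g(9) = mex{0} = 1
g(10) = mex{0} = 1
g(11) = mex{0} = 1
g(12) = mex{0,1} = 2
g(13) = mex{1} = 0
So g(13) = 0.
Stack B is a plain Nim stack of size 2, so its Grundy value is 2.
By the Sprague-Grundy theorem, the Grundy value of a sum of independent games is the XOR of the component values.
Combined value = 0 XOR 2 = 2.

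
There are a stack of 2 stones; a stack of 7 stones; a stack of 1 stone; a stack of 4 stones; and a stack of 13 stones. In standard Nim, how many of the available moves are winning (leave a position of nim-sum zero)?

Nim-sum: 2 ⊕ 7 ⊕ 1 ⊕ 4 ⊕ 13 = 13.
The overall nim-sum is X = 13. A stack of size p has a winning move iff p XOR X < p (reduce it to p XOR X).
  2: 2 XOR 13 = 15 ≥ 2 — no move.
  7: 7 XOR 13 = 10 ≥ 7 — no move.
  1: 1 XOR 13 = 12 ≥ 1 — no move.
  4: 4 XOR 13 = 9 ≥ 4 — no move.
  13: 13 XOR 13 = 0 < 13 — winning move (to 0).
That gives 1 winning move.

1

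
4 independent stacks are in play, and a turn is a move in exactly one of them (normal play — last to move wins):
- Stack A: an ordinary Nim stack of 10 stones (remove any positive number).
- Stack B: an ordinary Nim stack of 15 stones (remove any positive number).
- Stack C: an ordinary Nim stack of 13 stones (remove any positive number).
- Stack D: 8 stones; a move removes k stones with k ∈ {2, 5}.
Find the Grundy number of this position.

8

Stack A is a plain Nim stack of size 10, so its Grundy value is 10.
Stack B is a plain Nim stack of size 15, so its Grundy value is 15.
Stack C is a plain Nim stack of size 13, so its Grundy value is 13.
For stack D, compute g(0), g(1), … with moves {2, 5}:
k:     0  1  2  3  4  5  6  7  8
g(k):  0  0  1  1  0  2  1  0  0
So g(8) = 0.
The value of a disjunctive sum is the nim-sum of the parts.
Combined value = 10 XOR 15 XOR 13 XOR 0 = 8.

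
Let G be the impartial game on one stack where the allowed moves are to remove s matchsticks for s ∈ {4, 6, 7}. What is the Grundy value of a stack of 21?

2

Grundy values for subtraction set {4, 6, 7}:
k:     0  1  2  3  4  5  6  7  8  9 10 11 12 13 14 15 16 17 18 19 20 21
g(k):  0  0  0  0  1  1  1  1  2  2  2  0  0  0  0  1  1  1  1  2  2  2
So g(21) = 2.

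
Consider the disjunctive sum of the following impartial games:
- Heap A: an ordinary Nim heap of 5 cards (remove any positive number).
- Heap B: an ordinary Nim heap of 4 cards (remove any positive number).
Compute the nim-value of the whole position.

1

Heap A is a plain Nim heap of size 5, so its Grundy value is 5.
Heap B is a plain Nim heap of size 4, so its Grundy value is 4.
By the Sprague-Grundy theorem, the Grundy value of a sum of independent games is the XOR of the component values.
Combined value = 5 XOR 4 = 1.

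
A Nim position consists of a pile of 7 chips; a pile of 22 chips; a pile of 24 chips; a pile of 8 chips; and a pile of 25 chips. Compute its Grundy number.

24

Compute the nim-sum pairwise:
7 ⊕ 22 = 17
17 ⊕ 24 = 9
9 ⊕ 8 = 1
1 ⊕ 25 = 24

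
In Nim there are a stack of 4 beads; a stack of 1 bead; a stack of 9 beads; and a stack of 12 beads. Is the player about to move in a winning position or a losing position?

Losing position

Nim-sum: 4 XOR 1 XOR 9 XOR 12 = 0.
The nim-sum is 0, so this is a P-position: the player to move is in a losing position under optimal play.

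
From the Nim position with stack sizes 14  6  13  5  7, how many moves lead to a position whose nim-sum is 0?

5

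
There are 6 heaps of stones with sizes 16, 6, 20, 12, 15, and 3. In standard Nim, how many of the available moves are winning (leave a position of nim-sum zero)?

3

Compute the nim-sum pairwise:
16 ⊕ 6 = 22
22 ⊕ 20 = 2
2 ⊕ 12 = 14
14 ⊕ 15 = 1
1 ⊕ 3 = 2
The overall nim-sum is X = 2. A heap of size p has a winning move iff p XOR X < p (reduce it to p XOR X).
  16: 16 XOR 2 = 18 ≥ 16 — no move.
  6: 6 XOR 2 = 4 < 6 — winning move (to 4).
  20: 20 XOR 2 = 22 ≥ 20 — no move.
  12: 12 XOR 2 = 14 ≥ 12 — no move.
  15: 15 XOR 2 = 13 < 15 — winning move (to 13).
  3: 3 XOR 2 = 1 < 3 — winning move (to 1).
That gives 3 winning moves.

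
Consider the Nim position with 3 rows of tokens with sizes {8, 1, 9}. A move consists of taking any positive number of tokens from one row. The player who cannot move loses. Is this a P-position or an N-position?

Compute the nim-sum pairwise:
8 ⊕ 1 = 9
9 ⊕ 9 = 0
The nim-sum is 0, so this is a P-position: the player to move is in a losing position under optimal play.

P-position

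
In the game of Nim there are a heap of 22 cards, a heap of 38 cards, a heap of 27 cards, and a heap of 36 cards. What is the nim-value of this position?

15

Nim-sum: 22 ^ 38 ^ 27 ^ 36 = 15.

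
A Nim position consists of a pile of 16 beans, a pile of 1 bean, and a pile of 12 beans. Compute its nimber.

29

Compute the nim-sum pairwise:
16 ^ 1 = 17
17 ^ 12 = 29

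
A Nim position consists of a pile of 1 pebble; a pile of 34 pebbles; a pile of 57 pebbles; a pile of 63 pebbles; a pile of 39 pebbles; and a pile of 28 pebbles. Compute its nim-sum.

Compute the nim-sum pairwise:
1 ^ 34 = 35
35 ^ 57 = 26
26 ^ 63 = 37
37 ^ 39 = 2
2 ^ 28 = 30

30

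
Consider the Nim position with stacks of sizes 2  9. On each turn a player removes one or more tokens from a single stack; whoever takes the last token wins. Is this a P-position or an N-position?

N-position

Nim-sum: 2 ^ 9 = 11.
The nim-sum is 11 ≠ 0, so this is an N-position: the player to move can win.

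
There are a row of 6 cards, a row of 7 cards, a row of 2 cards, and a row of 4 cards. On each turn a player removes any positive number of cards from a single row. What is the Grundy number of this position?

7

Write each in binary and XOR column by column:
  110  (6)
  111  (7)
  010  (2)
  100  (4)
  ---
  111  (7)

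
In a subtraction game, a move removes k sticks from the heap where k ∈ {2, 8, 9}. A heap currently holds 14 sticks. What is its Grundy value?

3

Build the Grundy sequence with g(k) = mex{g(k−s) : s ∈ {2, 8, 9}, s ≤ k}:
g(0) = mex{} = 0
g(1) = mex{} = 0
g(2) = mex{0} = 1
g(3) = mex{0} = 1
g(4) = mex{1} = 0
g(5) = mex{1} = 0
g(6) = mex{0} = 1
g(7) = mex{0} = 1
g(8) = mex{0,1} = 2
g(9) = mex{0,1} = 2
g(10) = mex{0,1,2} = 3
g(11) = mex{1,2} = 0
g(12) = mex{0,1,3} = 2
g(13) = mex{0} = 1
g(14) = mex{0,1,2} = 3
So g(14) = 3.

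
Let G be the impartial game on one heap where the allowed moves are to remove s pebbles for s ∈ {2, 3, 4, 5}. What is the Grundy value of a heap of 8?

Grundy values for subtraction set {2, 3, 4, 5}:
g(0) = mex{} = 0
g(1) = mex{} = 0
g(2) = mex{0} = 1
g(3) = mex{0} = 1
g(4) = mex{0,1} = 2
g(5) = mex{0,1} = 2
g(6) = mex{0,1,2} = 3
g(7) = mex{1,2} = 0
g(8) = mex{1,2,3} = 0
So g(8) = 0.

0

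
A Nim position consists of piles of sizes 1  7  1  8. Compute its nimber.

15

In binary:
  0001  (1)
  0111  (7)
  0001  (1)
  1000  (8)
  ----
  1111  (15)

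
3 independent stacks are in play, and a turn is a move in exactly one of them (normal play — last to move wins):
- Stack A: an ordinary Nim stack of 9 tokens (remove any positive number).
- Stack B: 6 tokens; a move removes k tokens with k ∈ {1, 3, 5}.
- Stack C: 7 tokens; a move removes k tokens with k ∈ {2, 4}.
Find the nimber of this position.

Stack A is a plain Nim stack of size 9, so its Grundy value is 9.
Grundy values for stack B (subtraction set {1, 3, 5}):
k:     0  1  2  3  4  5  6
g(k):  0  1  0  1  0  1  0
So g(6) = 0.
Grundy values for stack C (subtraction set {2, 4}):
g(0) = mex{} = 0
g(1) = mex{} = 0
g(2) = mex{0} = 1
g(3) = mex{0} = 1
g(4) = mex{0,1} = 2
g(5) = mex{0,1} = 2
g(6) = mex{1,2} = 0
g(7) = mex{1,2} = 0
So g(7) = 0.
The value of a disjunctive sum is the nim-sum of the parts.
Combined value = 9 ⊕ 0 ⊕ 0 = 9.

9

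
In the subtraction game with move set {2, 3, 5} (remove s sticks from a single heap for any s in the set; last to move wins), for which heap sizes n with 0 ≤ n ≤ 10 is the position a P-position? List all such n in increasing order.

0, 1, 7, 8

Grundy values for subtraction set {2, 3, 5}:
k:     0  1  2  3  4  5  6  7  8  9 10
g(k):  0  0  1  1  2  2  3  0  0  1  1
The P-positions (g = 0) in 0..10 are 0, 1, 7, 8.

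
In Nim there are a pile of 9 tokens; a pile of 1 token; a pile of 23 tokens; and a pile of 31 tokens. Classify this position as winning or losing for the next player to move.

Write each in binary and XOR column by column:
  01001  (9)
  00001  (1)
  10111  (23)
  11111  (31)
  -----
  00000  (0)
The nim-sum is 0, so this is a P-position: the player to move is in a losing position under optimal play.

Losing position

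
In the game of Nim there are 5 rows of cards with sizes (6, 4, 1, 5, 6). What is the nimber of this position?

0

Nim-sum: 6 XOR 4 XOR 1 XOR 5 XOR 6 = 0.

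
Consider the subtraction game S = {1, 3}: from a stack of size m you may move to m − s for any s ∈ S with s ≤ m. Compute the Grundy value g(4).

Grundy values for subtraction set {1, 3}:
g(0) = mex{} = 0
g(1) = mex{0} = 1
g(2) = mex{1} = 0
g(3) = mex{0} = 1
g(4) = mex{1} = 0
So g(4) = 0.

0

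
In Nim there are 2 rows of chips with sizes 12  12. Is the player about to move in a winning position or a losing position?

Write each in binary and XOR column by column:
  1100  (12)
  1100  (12)
  ----
  0000  (0)
The nim-sum is 0, so this is a P-position: the player to move is in a losing position under optimal play.

Losing position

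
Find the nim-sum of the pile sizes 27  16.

11

Bitwise XOR of the heap sizes:
  11011  (27)
  10000  (16)
  -----
  01011  (11)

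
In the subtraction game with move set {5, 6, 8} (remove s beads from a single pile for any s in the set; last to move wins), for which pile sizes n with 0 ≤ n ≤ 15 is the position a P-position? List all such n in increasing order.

0, 1, 2, 3, 4, 13, 14, 15

Compute g(0), g(1), … for moves {5, 6, 8}:
k:     0  1  2  3  4  5  6  7  8  9 10 11 12 13 14 15
g(k):  0  0  0  0  0  1  1  1  1  1  2  2  2  0  0  0
The P-positions (g = 0) in 0..15 are 0, 1, 2, 3, 4, 13, 14, 15.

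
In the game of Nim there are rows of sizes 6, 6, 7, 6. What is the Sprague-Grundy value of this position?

Nim-sum: 6 ^ 6 ^ 7 ^ 6 = 1.

1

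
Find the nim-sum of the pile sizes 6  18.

20

Compute the nim-sum pairwise:
6 ⊕ 18 = 20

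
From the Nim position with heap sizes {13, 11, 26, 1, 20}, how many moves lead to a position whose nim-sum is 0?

Bitwise XOR of the heap sizes:
  01101  (13)
  01011  (11)
  11010  (26)
  00001  (1)
  10100  (20)
  -----
  01001  (9)
The overall nim-sum is X = 9. A heap of size p has a winning move iff p XOR X < p (reduce it to p XOR X).
  13: 13 XOR 9 = 4 < 13 — winning move (to 4).
  11: 11 XOR 9 = 2 < 11 — winning move (to 2).
  26: 26 XOR 9 = 19 < 26 — winning move (to 19).
  1: 1 XOR 9 = 8 ≥ 1 — no move.
  20: 20 XOR 9 = 29 ≥ 20 — no move.
That gives 3 winning moves.

3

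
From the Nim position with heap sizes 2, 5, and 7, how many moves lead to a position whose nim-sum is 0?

0

Nim-sum: 2 ⊕ 5 ⊕ 7 = 0.
The nim-sum is already 0, so every move leaves a nonzero nim-sum — there are no winning moves.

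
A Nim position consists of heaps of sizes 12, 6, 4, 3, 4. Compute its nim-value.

Nim-sum: 12 ^ 6 ^ 4 ^ 3 ^ 4 = 9.

9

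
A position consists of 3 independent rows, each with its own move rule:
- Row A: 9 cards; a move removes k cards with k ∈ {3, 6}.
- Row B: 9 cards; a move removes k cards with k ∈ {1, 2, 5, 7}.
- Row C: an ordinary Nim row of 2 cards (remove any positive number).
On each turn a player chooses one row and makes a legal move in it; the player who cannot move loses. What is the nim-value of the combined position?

2

Build the Grundy sequence for row A with g(k) = mex{g(k−s) : s ∈ {3, 6}, s ≤ k}:
g(0) = mex{} = 0
g(1) = mex{} = 0
g(2) = mex{} = 0
g(3) = mex{0} = 1
g(4) = mex{0} = 1
g(5) = mex{0} = 1
g(6) = mex{0,1} = 2
g(7) = mex{0,1} = 2
g(8) = mex{0,1} = 2
g(9) = mex{1,2} = 0
So g(9) = 0.
Build the Grundy sequence for row B with g(k) = mex{g(k−s) : s ∈ {1, 2, 5, 7}, s ≤ k}:
g(0) = mex{} = 0
g(1) = mex{0} = 1
g(2) = mex{0,1} = 2
g(3) = mex{1,2} = 0
g(4) = mex{0,2} = 1
g(5) = mex{0,1} = 2
g(6) = mex{1,2} = 0
g(7) = mex{0,2} = 1
g(8) = mex{0,1} = 2
g(9) = mex{1,2} = 0
So g(9) = 0.
Row C is a plain Nim row of size 2, so its Grundy value is 2.
By the Sprague-Grundy theorem, the Grundy value of a sum of independent games is the XOR of the component values.
Combined value = 0 XOR 0 XOR 2 = 2.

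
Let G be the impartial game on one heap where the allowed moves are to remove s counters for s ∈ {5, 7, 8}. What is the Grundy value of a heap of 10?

2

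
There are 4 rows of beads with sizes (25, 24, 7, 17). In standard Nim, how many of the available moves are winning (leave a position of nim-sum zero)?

Nim-sum: 25 ^ 24 ^ 7 ^ 17 = 23.
The overall nim-sum is X = 23. A row of size p has a winning move iff p XOR X < p (reduce it to p XOR X).
  25: 25 XOR 23 = 14 < 25 — winning move (to 14).
  24: 24 XOR 23 = 15 < 24 — winning move (to 15).
  7: 7 XOR 23 = 16 ≥ 7 — no move.
  17: 17 XOR 23 = 6 < 17 — winning move (to 6).
That gives 3 winning moves.

3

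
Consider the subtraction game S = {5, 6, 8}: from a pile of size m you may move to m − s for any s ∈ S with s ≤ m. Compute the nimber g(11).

2

Compute g(0), g(1), … for moves {5, 6, 8}:
g(0) = mex{} = 0
g(1) = mex{} = 0
g(2) = mex{} = 0
g(3) = mex{} = 0
g(4) = mex{} = 0
g(5) = mex{0} = 1
g(6) = mex{0} = 1
g(7) = mex{0} = 1
g(8) = mex{0} = 1
g(9) = mex{0} = 1
g(10) = mex{0,1} = 2
g(11) = mex{0,1} = 2
So g(11) = 2.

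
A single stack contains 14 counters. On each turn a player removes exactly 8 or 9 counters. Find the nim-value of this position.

Grundy values for subtraction set {8, 9}:
k:     0  1  2  3  4  5  6  7  8  9 10 11 12 13 14
g(k):  0  0  0  0  0  0  0  0  1  1  1  1  1  1  1
So g(14) = 1.

1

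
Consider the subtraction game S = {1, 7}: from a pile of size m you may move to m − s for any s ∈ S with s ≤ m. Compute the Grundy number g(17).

Compute g(0), g(1), … for moves {1, 7}:
k:     0  1  2  3  4  5  6  7  8  9 10 11 12 13 14 15 16 17
g(k):  0  1  0  1  0  1  0  1  0  1  0  1  0  1  0  1  0  1
So g(17) = 1.

1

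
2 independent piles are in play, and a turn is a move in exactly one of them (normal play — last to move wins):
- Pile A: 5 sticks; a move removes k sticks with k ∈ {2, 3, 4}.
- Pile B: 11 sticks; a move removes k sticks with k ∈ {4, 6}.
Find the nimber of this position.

Grundy values for pile A (subtraction set {2, 3, 4}):
g(0) = mex{} = 0
g(1) = mex{} = 0
g(2) = mex{0} = 1
g(3) = mex{0} = 1
g(4) = mex{0,1} = 2
g(5) = mex{0,1} = 2
So g(5) = 2.
Build the Grundy sequence for pile B with g(k) = mex{g(k−s) : s ∈ {4, 6}, s ≤ k}:
k:     0  1  2  3  4  5  6  7  8  9 10 11
g(k):  0  0  0  0  1  1  1  1  2  2  0  0
So g(11) = 0.
The value of a disjunctive sum is the nim-sum of the parts.
Combined value = 2 XOR 0 = 2.

2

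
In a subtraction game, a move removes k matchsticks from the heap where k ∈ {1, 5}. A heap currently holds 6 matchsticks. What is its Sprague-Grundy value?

Grundy values for subtraction set {1, 5}:
k:     0  1  2  3  4  5  6
g(k):  0  1  0  1  0  1  0
So g(6) = 0.

0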